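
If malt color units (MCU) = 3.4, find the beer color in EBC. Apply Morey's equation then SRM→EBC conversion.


SRM = 1.4922·MCU^0.6859;  EBC = SRM·1.97
SRM = 1.4922·3.4^0.6859 = 3.4544
EBC = 3.4544·1.97

6.8051 EBC


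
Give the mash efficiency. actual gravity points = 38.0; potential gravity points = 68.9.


efficiency = actual / potential × 100
efficiency = 38.0 / 68.9 × 100

55.1524 %


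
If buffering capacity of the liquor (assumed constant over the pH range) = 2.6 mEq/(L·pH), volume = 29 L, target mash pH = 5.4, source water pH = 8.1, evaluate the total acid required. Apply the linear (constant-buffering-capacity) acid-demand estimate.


acid = buffering capacity · (pH_source − pH_target) · V
acid = 2.6 · (8.1 − 5.4) · 29

203.5800 mEq


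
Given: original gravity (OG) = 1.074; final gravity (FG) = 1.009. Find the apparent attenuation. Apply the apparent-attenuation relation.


AA = (OG − FG)/(OG − 1) · 100
AA = (1.074 − 1.009)/(1.074 − 1) · 100

87.8378 %


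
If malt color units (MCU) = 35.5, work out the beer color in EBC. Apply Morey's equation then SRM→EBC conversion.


SRM = 1.4922·MCU^0.6859;  EBC = SRM·1.97
SRM = 1.4922·35.5^0.6859 = 17.2635
EBC = 17.2635·1.97

34.0091 EBC


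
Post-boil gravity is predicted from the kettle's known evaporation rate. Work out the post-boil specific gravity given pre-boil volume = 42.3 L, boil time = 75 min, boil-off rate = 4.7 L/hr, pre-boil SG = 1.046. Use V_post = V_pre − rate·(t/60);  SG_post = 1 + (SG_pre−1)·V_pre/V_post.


V_post = 42.3 − 4.7·(75/60) = 36.4250
SG_post = 1 + (1.046 − 1)·42.3/36.4250

1.0534


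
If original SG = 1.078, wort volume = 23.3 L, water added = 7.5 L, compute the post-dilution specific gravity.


SG_new = 1 + (SG_old − 1)·V_old/(V_old + V_water)
pts = (1.078 − 1)·1000·23.3/(23.3 + 7.5) = 59.0065
SG_new = 1 + 59.0065/1000

1.0590


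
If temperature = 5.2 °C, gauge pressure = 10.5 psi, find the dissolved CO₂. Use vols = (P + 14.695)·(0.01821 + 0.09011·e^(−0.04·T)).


vols = (10.5 + 14.695)·(0.01821 + 0.09011·e^(−0.04·5.2))

2.3028 volumes


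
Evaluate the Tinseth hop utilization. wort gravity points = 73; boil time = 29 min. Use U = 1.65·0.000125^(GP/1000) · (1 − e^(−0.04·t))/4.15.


bigness = 1.65·0.000125^(73/1000) = 0.8562
boil_factor = (1 − e^(−0.04·29))/4.15 = 0.1654
U = 0.8562 · 0.1654

0.1416


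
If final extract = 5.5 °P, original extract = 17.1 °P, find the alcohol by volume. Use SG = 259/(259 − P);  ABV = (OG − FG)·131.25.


OG = 259/(259 − 17.1) = 1.0707
FG = 259/(259 − 5.5) = 1.0217
ABV = (1.0707 − 1.0217)·131.25

6.4305 % ABV


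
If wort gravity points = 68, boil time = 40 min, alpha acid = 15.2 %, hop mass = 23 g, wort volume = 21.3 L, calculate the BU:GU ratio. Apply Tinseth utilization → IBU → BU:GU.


U = 1.65·0.000125^(GP/1000)·(1−e^(−0.04t))/4.15;  IBU = (α/100)·m·U·1000/V;  BU:GU = IBU/GP
U = 1.65·0.000125^(68/1000)·(1−e^(−0.04·40))/4.15 = 0.1722
IBU = (15.2/100)·23·0.1722·1000/21.3 = 28.2668
BU:GU = 28.2668/68

0.4157


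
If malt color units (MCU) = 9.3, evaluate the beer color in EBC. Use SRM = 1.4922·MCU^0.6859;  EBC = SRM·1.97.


SRM = 1.4922·9.3^0.6859 = 6.8883
EBC = 6.8883·1.97

13.5699 EBC


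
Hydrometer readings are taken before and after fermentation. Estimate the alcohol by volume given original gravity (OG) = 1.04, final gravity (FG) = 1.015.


ABV = (OG − FG) · 131.25
ABV = (1.04 − 1.015) · 131.25

3.2813 % ABV


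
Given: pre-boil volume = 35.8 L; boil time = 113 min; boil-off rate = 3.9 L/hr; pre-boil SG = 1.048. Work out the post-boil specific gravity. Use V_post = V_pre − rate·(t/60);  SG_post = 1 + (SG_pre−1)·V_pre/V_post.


V_post = 35.8 − 3.9·(113/60) = 28.4550
SG_post = 1 + (1.048 − 1)·35.8/28.4550

1.0604


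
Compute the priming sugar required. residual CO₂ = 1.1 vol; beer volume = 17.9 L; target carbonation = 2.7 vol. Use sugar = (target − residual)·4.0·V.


sugar = (2.7 − 1.1)·4.0·17.9

114.5600 g


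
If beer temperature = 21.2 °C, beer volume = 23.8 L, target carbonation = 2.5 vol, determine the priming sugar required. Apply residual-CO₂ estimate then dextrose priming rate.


residual = 14.695·(0.01821 + 0.09011·e^(−0.04·T));  sugar = (target − residual)·4.0·V
residual = 14.695·(0.01821 + 0.09011·e^(−0.04·21.2)) = 0.8347
sugar = (2.5 − 0.8347)·4.0·23.8

158.5368 g


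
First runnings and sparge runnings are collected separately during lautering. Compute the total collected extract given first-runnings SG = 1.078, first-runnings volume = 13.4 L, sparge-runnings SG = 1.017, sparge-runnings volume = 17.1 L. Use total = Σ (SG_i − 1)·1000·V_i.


first = (1.078 − 1)·1000·13.4 = 1045.2000
sparge = (1.017 − 1)·1000·17.1 = 290.7000
total = 1045.2000 + 290.7000

1335.9000 gravity·L


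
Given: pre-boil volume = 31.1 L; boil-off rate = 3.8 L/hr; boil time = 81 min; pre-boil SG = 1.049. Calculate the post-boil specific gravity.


V_post = V_pre − rate·(t/60);  SG_post = 1 + (SG_pre−1)·V_pre/V_post
V_post = 31.1 − 3.8·(81/60) = 25.9700
SG_post = 1 + (1.049 − 1)·31.1/25.9700

1.0587


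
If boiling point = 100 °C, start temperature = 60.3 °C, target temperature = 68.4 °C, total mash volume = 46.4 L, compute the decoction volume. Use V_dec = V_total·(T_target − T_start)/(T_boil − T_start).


V_dec = 46.4·(68.4 − 60.3)/(100 − 60.3)

9.4670 L


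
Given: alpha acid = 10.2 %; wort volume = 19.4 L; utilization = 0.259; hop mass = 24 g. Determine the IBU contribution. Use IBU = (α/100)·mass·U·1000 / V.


IBU = (10.2/100)·24·0.259·1000 / 19.4

32.6821 IBU


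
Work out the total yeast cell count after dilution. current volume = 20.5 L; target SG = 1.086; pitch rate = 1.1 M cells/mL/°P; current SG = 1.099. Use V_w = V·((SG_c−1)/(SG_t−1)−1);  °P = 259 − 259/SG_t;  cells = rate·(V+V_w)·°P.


V_w = 20.5·((1.099−1)/(1.086−1)−1) = 3.0988
V_final = 20.5 + 3.0988 = 23.5988
°P = 259 − 259/1.086 = 20.5101
cells = 1.1·23.5988·20.5101

532.4167 billion cells


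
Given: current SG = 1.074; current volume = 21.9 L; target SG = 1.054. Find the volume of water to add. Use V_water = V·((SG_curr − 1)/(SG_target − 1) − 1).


V_water = 21.9·((1.074 − 1)/(1.054 − 1) − 1)

8.1111 L


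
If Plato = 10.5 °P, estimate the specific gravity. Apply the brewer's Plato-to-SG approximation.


SG = 259/(259 − P)
SG = 259/(259 − 10.5)

1.0423


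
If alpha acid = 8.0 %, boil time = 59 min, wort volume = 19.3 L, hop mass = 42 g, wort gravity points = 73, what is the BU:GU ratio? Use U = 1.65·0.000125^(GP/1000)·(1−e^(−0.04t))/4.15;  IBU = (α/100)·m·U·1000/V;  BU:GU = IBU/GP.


U = 1.65·0.000125^(73/1000)·(1−e^(−0.04·59))/4.15 = 0.1868
IBU = (8.0/100)·42·0.1868·1000/19.3 = 32.5251
BU:GU = 32.5251/73

0.4455


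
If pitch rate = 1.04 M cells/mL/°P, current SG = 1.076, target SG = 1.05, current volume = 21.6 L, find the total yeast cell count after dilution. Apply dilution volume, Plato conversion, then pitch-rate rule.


V_w = V·((SG_c−1)/(SG_t−1)−1);  °P = 259 − 259/SG_t;  cells = rate·(V+V_w)·°P
V_w = 21.6·((1.076−1)/(1.05−1)−1) = 11.2320
V_final = 21.6 + 11.2320 = 32.8320
°P = 259 − 259/1.05 = 12.3333
cells = 1.04·32.8320·12.3333

421.1251 billion cells


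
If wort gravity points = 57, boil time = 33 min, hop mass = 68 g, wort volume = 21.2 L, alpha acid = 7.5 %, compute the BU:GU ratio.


U = 1.65·0.000125^(GP/1000)·(1−e^(−0.04t))/4.15;  IBU = (α/100)·m·U·1000/V;  BU:GU = IBU/GP
U = 1.65·0.000125^(57/1000)·(1−e^(−0.04·33))/4.15 = 0.1746
IBU = (7.5/100)·68·0.1746·1000/21.2 = 41.9970
BU:GU = 41.9970/57

0.7368


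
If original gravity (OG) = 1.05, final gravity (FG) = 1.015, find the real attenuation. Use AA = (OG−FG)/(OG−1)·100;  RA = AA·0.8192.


AA = (1.05 − 1.015)/(1.05 − 1)·100 = 70.0000
RA = 70.0000·0.8192

57.3440 %


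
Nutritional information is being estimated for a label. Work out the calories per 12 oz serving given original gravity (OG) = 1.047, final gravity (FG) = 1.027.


ABW = (OG−FG)·131.25·0.79/FG;  °P = 259 − 259/SG (for OG→OE and FG→AE);  RE = 0.1808·OE + 0.8192·AE;  Cal = (6.9·ABW + 4·(RE−0.1))·FG·3.55
ABW = (1.047 − 1.027)·131.25·0.79/1.027 = 2.0192
OE = 259 − 259/1.047 = 11.6266 °P
AE = 259 − 259/1.027 = 6.8092 °P
RE = 0.1808·11.6266 + 0.8192·6.8092 = 7.6801 °P
Cal = (6.9·2.0192 + 4·(7.6801−0.1))·1.027·3.55

161.3407 kcal


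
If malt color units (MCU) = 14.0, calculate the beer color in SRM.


SRM = 1.4922 · MCU^0.6859
SRM = 1.4922 · 14.0^0.6859

9.1192 SRM


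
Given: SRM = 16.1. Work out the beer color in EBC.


EBC = SRM · 1.97
EBC = 16.1 · 1.97

31.7170 EBC


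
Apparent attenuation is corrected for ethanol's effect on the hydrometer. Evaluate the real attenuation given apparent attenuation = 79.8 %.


RA = AA · 0.8192
RA = 79.8 · 0.8192

65.3722 %


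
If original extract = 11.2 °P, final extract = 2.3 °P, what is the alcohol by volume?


SG = 259/(259 − P);  ABV = (OG − FG)·131.25
OG = 259/(259 − 11.2) = 1.0452
FG = 259/(259 − 2.3) = 1.0090
ABV = (1.0452 − 1.0090)·131.25

4.7562 % ABV


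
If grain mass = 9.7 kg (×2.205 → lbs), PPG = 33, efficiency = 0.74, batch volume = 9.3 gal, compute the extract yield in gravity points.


points = lbs × PPG × eff / vol
lbs = 9.7 × 2.205 = 21.3885
points = 21.3885 × 33 × 0.74 / 9.3

56.1621 points


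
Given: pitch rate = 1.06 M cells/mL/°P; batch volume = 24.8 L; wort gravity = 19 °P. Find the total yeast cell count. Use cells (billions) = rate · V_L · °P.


cells = 1.06 · 24.8 · 19

499.4720 billion cells


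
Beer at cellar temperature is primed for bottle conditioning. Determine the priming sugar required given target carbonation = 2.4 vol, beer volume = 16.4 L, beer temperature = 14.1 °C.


residual = 14.695·(0.01821 + 0.09011·e^(−0.04·T));  sugar = (target − residual)·4.0·V
residual = 14.695·(0.01821 + 0.09011·e^(−0.04·14.1)) = 1.0210
sugar = (2.4 − 1.0210)·4.0·16.4

90.4655 g


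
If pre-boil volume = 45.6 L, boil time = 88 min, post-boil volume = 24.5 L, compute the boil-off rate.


rate = (V_pre − V_post) / (t_min/60)
rate = (45.6 − 24.5) / (88/60)

14.3864 L/hr


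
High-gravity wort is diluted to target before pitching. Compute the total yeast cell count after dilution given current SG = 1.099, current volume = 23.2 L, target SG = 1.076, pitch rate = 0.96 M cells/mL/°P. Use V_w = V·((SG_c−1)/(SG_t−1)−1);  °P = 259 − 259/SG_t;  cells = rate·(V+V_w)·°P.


V_w = 23.2·((1.099−1)/(1.076−1)−1) = 7.0211
V_final = 23.2 + 7.0211 = 30.2211
°P = 259 − 259/1.076 = 18.2937
cells = 0.96·30.2211·18.2937

530.7401 billion cells


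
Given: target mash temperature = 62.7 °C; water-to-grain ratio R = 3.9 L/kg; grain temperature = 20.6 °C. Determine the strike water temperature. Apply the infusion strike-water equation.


T_strike = (0.41/R)·(T_mash − T_grain) + T_mash
T_strike = (0.41/3.9)·(62.7 − 20.6) + 62.7

67.1259 °C


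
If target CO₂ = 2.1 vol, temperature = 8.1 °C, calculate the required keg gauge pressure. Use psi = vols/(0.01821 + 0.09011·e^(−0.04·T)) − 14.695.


psi = 2.1/(0.01821 + 0.09011·e^(−0.04·8.1)) − 14.695

10.4903 psi


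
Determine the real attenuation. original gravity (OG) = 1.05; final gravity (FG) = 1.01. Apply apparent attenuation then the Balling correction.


AA = (OG−FG)/(OG−1)·100;  RA = AA·0.8192
AA = (1.05 − 1.01)/(1.05 − 1)·100 = 80.0000
RA = 80.0000·0.8192

65.5360 %


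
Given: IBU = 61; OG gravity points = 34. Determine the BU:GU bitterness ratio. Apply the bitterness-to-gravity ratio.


BU:GU = IBU / OG_points
BU:GU = 61 / 34

1.7941


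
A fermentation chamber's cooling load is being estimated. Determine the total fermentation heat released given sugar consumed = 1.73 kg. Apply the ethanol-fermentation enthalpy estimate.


Q = m_sugar · 590 kJ/kg
Q = 1.73 · 590

1020.7000 kJ


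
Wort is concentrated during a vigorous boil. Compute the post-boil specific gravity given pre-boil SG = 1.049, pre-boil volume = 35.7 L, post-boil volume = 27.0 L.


SG_post = 1 + (SG_pre − 1)·V_pre/V_post
pts_pre = (1.049 − 1)·1000 = 49.0000
pts_post = 49.0000·35.7/27.0 = 64.7889
SG_post = 1 + 64.7889/1000

1.0648


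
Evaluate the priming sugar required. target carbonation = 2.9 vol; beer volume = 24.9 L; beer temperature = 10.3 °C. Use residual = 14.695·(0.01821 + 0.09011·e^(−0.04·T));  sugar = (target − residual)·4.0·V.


residual = 14.695·(0.01821 + 0.09011·e^(−0.04·10.3)) = 1.1446
sugar = (2.9 − 1.1446)·4.0·24.9

174.8355 g


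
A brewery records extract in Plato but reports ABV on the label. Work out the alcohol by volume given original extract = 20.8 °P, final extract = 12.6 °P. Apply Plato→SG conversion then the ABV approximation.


SG = 259/(259 − P);  ABV = (OG − FG)·131.25
OG = 259/(259 − 20.8) = 1.0873
FG = 259/(259 − 12.6) = 1.0511
ABV = (1.0873 − 1.0511)·131.25

4.7493 % ABV


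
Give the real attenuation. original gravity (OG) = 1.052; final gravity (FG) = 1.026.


AA = (OG−FG)/(OG−1)·100;  RA = AA·0.8192
AA = (1.052 − 1.026)/(1.052 − 1)·100 = 50.0000
RA = 50.0000·0.8192

40.9600 %


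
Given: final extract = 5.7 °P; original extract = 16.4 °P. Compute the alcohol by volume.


SG = 259/(259 − P);  ABV = (OG − FG)·131.25
OG = 259/(259 − 16.4) = 1.0676
FG = 259/(259 − 5.7) = 1.0225
ABV = (1.0676 − 1.0225)·131.25

5.9191 % ABV


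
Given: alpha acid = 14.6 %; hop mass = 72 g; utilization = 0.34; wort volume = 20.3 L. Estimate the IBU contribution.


IBU = (α/100)·mass·U·1000 / V
IBU = (14.6/100)·72·0.34·1000 / 20.3

176.0631 IBU


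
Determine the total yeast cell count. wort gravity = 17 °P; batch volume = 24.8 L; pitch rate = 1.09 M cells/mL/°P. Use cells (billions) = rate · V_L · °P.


cells = 1.09 · 24.8 · 17

459.5440 billion cells


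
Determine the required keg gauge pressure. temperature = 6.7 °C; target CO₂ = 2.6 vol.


psi = vols/(0.01821 + 0.09011·e^(−0.04·T)) − 14.695
psi = 2.6/(0.01821 + 0.09011·e^(−0.04·6.7)) − 14.695

15.1435 psi


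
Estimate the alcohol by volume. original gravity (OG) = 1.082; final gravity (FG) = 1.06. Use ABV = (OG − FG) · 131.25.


ABV = (1.082 − 1.06) · 131.25

2.8875 % ABV


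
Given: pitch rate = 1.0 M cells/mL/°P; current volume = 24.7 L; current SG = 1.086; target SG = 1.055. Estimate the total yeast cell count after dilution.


V_w = V·((SG_c−1)/(SG_t−1)−1);  °P = 259 − 259/SG_t;  cells = rate·(V+V_w)·°P
V_w = 24.7·((1.086−1)/(1.055−1)−1) = 13.9218
V_final = 24.7 + 13.9218 = 38.6218
°P = 259 − 259/1.055 = 13.5024
cells = 1.0·38.6218·13.5024

521.4861 billion cells


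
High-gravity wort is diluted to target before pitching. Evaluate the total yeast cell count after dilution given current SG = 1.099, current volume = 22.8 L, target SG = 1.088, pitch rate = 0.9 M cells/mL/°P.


V_w = V·((SG_c−1)/(SG_t−1)−1);  °P = 259 − 259/SG_t;  cells = rate·(V+V_w)·°P
V_w = 22.8·((1.099−1)/(1.088−1)−1) = 2.8500
V_final = 22.8 + 2.8500 = 25.6500
°P = 259 − 259/1.088 = 20.9485
cells = 0.9·25.6500·20.9485

483.5968 billion cells


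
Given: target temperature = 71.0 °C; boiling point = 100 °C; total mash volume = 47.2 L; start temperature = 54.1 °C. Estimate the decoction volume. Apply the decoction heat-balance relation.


V_dec = V_total·(T_target − T_start)/(T_boil − T_start)
V_dec = 47.2·(71.0 − 54.1)/(100 − 54.1)

17.3786 L


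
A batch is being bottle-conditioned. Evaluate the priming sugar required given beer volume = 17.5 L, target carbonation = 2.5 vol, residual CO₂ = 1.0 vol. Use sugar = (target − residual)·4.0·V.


sugar = (2.5 − 1.0)·4.0·17.5

105.0000 g


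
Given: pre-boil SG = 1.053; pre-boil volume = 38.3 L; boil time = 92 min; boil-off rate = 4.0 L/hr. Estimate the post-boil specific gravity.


V_post = V_pre − rate·(t/60);  SG_post = 1 + (SG_pre−1)·V_pre/V_post
V_post = 38.3 − 4.0·(92/60) = 32.1667
SG_post = 1 + (1.053 − 1)·38.3/32.1667

1.0631


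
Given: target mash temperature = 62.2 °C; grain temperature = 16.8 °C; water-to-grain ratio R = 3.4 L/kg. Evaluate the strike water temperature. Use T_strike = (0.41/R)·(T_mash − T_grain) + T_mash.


T_strike = (0.41/3.4)·(62.2 − 16.8) + 62.2

67.6747 °C


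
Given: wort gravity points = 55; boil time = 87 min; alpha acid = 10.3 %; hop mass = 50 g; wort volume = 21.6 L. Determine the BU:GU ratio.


U = 1.65·0.000125^(GP/1000)·(1−e^(−0.04t))/4.15;  IBU = (α/100)·m·U·1000/V;  BU:GU = IBU/GP
U = 1.65·0.000125^(55/1000)·(1−e^(−0.04·87))/4.15 = 0.2351
IBU = (10.3/100)·50·0.2351·1000/21.6 = 56.0440
BU:GU = 56.0440/55

1.0190


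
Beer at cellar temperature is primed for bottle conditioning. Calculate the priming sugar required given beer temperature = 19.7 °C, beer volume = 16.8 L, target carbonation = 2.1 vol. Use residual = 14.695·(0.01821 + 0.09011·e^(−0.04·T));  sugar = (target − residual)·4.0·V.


residual = 14.695·(0.01821 + 0.09011·e^(−0.04·19.7)) = 0.8698
sugar = (2.1 − 0.8698)·4.0·16.8

82.6718 g


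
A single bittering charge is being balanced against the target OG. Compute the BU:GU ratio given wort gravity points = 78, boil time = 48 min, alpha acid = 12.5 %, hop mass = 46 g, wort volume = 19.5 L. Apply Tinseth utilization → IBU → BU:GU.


U = 1.65·0.000125^(GP/1000)·(1−e^(−0.04t))/4.15;  IBU = (α/100)·m·U·1000/V;  BU:GU = IBU/GP
U = 1.65·0.000125^(78/1000)·(1−e^(−0.04·48))/4.15 = 0.1683
IBU = (12.5/100)·46·0.1683·1000/19.5 = 49.6338
BU:GU = 49.6338/78

0.6363


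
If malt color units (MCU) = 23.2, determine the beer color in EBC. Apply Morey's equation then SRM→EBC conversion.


SRM = 1.4922·MCU^0.6859;  EBC = SRM·1.97
SRM = 1.4922·23.2^0.6859 = 12.8948
EBC = 12.8948·1.97

25.4028 EBC


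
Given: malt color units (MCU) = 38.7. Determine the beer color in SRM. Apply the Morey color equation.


SRM = 1.4922 · MCU^0.6859
SRM = 1.4922 · 38.7^0.6859

18.3163 SRM


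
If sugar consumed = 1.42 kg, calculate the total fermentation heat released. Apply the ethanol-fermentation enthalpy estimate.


Q = m_sugar · 590 kJ/kg
Q = 1.42 · 590

837.8000 kJ


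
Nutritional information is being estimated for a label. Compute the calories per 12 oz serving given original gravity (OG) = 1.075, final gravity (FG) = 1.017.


ABW = (OG−FG)·131.25·0.79/FG;  °P = 259 − 259/SG (for OG→OE and FG→AE);  RE = 0.1808·OE + 0.8192·AE;  Cal = (6.9·ABW + 4·(RE−0.1))·FG·3.55
ABW = (1.075 − 1.017)·131.25·0.79/1.017 = 5.9133
OE = 259 − 259/1.075 = 18.0698 °P
AE = 259 − 259/1.017 = 4.3294 °P
RE = 0.1808·18.0698 + 0.8192·4.3294 = 6.8137 °P
Cal = (6.9·5.9133 + 4·(6.8137−0.1))·1.017·3.55

244.2645 kcal


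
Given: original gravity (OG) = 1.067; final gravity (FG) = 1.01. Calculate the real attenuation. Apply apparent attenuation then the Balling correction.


AA = (OG−FG)/(OG−1)·100;  RA = AA·0.8192
AA = (1.067 − 1.01)/(1.067 − 1)·100 = 85.0746
RA = 85.0746·0.8192

69.6931 %


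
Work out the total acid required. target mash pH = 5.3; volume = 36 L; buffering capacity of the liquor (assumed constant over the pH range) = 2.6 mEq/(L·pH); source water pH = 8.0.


acid = buffering capacity · (pH_source − pH_target) · V
acid = 2.6 · (8.0 − 5.3) · 36

252.7200 mEq


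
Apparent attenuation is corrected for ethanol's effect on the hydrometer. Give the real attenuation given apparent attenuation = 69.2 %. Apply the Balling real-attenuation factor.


RA = AA · 0.8192
RA = 69.2 · 0.8192

56.6886 %


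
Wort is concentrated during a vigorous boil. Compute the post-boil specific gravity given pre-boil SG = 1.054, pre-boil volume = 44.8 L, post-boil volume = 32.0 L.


SG_post = 1 + (SG_pre − 1)·V_pre/V_post
pts_pre = (1.054 − 1)·1000 = 54.0000
pts_post = 54.0000·44.8/32.0 = 75.6000
SG_post = 1 + 75.6000/1000

1.0756


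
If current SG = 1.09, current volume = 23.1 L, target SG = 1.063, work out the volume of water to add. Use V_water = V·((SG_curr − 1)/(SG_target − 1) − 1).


V_water = 23.1·((1.09 − 1)/(1.063 − 1) − 1)

9.9000 L


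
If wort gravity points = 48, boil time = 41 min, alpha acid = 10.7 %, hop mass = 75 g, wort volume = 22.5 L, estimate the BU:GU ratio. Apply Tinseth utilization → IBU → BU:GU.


U = 1.65·0.000125^(GP/1000)·(1−e^(−0.04t))/4.15;  IBU = (α/100)·m·U·1000/V;  BU:GU = IBU/GP
U = 1.65·0.000125^(48/1000)·(1−e^(−0.04·41))/4.15 = 0.2082
IBU = (10.7/100)·75·0.2082·1000/22.5 = 74.2499
BU:GU = 74.2499/48

1.5469


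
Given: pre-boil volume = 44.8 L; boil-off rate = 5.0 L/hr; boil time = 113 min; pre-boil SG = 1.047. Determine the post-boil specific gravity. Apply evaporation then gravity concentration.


V_post = V_pre − rate·(t/60);  SG_post = 1 + (SG_pre−1)·V_pre/V_post
V_post = 44.8 − 5.0·(113/60) = 35.3833
SG_post = 1 + (1.047 − 1)·44.8/35.3833

1.0595


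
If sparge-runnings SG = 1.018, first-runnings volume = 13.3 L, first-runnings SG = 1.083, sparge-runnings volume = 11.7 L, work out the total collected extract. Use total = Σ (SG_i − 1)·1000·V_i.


first = (1.083 − 1)·1000·13.3 = 1103.9000
sparge = (1.018 − 1)·1000·11.7 = 210.6000
total = 1103.9000 + 210.6000

1314.5000 gravity·L


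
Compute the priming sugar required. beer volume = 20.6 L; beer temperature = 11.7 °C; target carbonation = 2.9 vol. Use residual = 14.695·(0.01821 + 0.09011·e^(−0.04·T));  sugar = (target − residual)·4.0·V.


residual = 14.695·(0.01821 + 0.09011·e^(−0.04·11.7)) = 1.0969
sugar = (2.9 − 1.0969)·4.0·20.6

148.5787 g


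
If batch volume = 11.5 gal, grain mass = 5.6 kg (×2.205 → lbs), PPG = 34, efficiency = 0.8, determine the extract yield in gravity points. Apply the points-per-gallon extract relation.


points = lbs × PPG × eff / vol
lbs = 5.6 × 2.205 = 12.3480
points = 12.3480 × 34 × 0.8 / 11.5

29.2057 points


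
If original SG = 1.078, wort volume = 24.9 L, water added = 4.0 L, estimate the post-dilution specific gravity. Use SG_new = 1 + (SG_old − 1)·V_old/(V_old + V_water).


pts = (1.078 − 1)·1000·24.9/(24.9 + 4.0) = 67.2042
SG_new = 1 + 67.2042/1000

1.0672


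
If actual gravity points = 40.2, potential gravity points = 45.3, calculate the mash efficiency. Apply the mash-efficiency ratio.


efficiency = actual / potential × 100
efficiency = 40.2 / 45.3 × 100

88.7417 %


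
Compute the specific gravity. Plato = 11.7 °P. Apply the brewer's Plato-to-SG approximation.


SG = 259/(259 − P)
SG = 259/(259 − 11.7)

1.0473


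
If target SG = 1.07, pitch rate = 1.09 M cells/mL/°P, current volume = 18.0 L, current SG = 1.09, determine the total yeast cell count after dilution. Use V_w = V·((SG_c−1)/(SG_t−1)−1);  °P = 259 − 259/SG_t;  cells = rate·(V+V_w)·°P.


V_w = 18.0·((1.09−1)/(1.07−1)−1) = 5.1429
V_final = 18.0 + 5.1429 = 23.1429
°P = 259 − 259/1.07 = 16.9439
cells = 1.09·23.1429·16.9439

427.4226 billion cells


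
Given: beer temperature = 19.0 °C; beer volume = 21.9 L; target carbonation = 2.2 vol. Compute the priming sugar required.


residual = 14.695·(0.01821 + 0.09011·e^(−0.04·T));  sugar = (target − residual)·4.0·V
residual = 14.695·(0.01821 + 0.09011·e^(−0.04·19.0)) = 0.8869
sugar = (2.2 − 0.8869)·4.0·21.9

115.0307 g


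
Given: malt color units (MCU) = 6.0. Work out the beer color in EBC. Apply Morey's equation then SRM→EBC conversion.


SRM = 1.4922·MCU^0.6859;  EBC = SRM·1.97
SRM = 1.4922·6.0^0.6859 = 5.0999
EBC = 5.0999·1.97

10.0468 EBC


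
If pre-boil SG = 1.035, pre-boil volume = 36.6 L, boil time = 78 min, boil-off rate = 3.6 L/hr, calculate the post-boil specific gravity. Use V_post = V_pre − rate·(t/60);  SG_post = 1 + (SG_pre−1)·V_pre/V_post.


V_post = 36.6 − 3.6·(78/60) = 31.9200
SG_post = 1 + (1.035 − 1)·36.6/31.9200

1.0401


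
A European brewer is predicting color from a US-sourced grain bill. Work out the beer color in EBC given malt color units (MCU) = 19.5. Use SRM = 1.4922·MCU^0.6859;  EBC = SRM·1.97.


SRM = 1.4922·19.5^0.6859 = 11.4462
EBC = 11.4462·1.97

22.5490 EBC


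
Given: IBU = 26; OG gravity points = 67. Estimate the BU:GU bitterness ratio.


BU:GU = IBU / OG_points
BU:GU = 26 / 67

0.3881


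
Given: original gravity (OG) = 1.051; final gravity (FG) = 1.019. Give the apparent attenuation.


AA = (OG − FG)/(OG − 1) · 100
AA = (1.051 − 1.019)/(1.051 − 1) · 100

62.7451 %


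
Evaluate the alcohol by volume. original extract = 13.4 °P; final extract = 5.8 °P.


SG = 259/(259 − P);  ABV = (OG − FG)·131.25
OG = 259/(259 − 13.4) = 1.0546
FG = 259/(259 − 5.8) = 1.0229
ABV = (1.0546 − 1.0229)·131.25

4.1545 % ABV


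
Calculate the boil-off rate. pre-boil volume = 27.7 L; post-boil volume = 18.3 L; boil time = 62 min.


rate = (V_pre − V_post) / (t_min/60)
rate = (27.7 − 18.3) / (62/60)

9.0968 L/hr


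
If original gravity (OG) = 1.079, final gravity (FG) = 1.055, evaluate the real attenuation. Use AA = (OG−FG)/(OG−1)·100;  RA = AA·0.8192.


AA = (1.079 − 1.055)/(1.079 − 1)·100 = 30.3797
RA = 30.3797·0.8192

24.8871 %


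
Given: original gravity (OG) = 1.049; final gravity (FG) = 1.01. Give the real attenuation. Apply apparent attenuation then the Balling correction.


AA = (OG−FG)/(OG−1)·100;  RA = AA·0.8192
AA = (1.049 − 1.01)/(1.049 − 1)·100 = 79.5918
RA = 79.5918·0.8192

65.2016 %


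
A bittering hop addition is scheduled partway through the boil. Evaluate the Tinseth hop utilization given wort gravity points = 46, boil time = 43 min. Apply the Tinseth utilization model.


U = 1.65·0.000125^(GP/1000) · (1 − e^(−0.04·t))/4.15
bigness = 1.65·0.000125^(46/1000) = 1.0913
boil_factor = (1 − e^(−0.04·43))/4.15 = 0.1978
U = 1.0913 · 0.1978

0.2159


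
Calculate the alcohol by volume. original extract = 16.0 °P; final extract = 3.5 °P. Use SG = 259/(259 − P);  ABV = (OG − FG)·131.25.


OG = 259/(259 − 16.0) = 1.0658
FG = 259/(259 − 3.5) = 1.0137
ABV = (1.0658 − 1.0137)·131.25

6.8440 % ABV


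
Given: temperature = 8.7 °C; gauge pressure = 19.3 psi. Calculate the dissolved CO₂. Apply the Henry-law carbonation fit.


vols = (P + 14.695)·(0.01821 + 0.09011·e^(−0.04·T))
vols = (19.3 + 14.695)·(0.01821 + 0.09011·e^(−0.04·8.7))

2.7820 volumes


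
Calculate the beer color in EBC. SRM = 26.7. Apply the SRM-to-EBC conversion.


EBC = SRM · 1.97
EBC = 26.7 · 1.97

52.5990 EBC


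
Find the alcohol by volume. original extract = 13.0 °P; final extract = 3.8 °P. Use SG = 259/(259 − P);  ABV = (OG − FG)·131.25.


OG = 259/(259 − 13.0) = 1.0528
FG = 259/(259 − 3.8) = 1.0149
ABV = (1.0528 − 1.0149)·131.25

4.9816 % ABV


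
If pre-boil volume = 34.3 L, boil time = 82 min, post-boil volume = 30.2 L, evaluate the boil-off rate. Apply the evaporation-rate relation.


rate = (V_pre − V_post) / (t_min/60)
rate = (34.3 − 30.2) / (82/60)

3.0000 L/hr


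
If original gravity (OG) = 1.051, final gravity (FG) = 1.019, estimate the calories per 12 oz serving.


ABW = (OG−FG)·131.25·0.79/FG;  °P = 259 − 259/SG (for OG→OE and FG→AE);  RE = 0.1808·OE + 0.8192·AE;  Cal = (6.9·ABW + 4·(RE−0.1))·FG·3.55
ABW = (1.051 − 1.019)·131.25·0.79/1.019 = 3.2561
OE = 259 − 259/1.051 = 12.5680 °P
AE = 259 − 259/1.019 = 4.8292 °P
RE = 0.1808·12.5680 + 0.8192·4.8292 = 6.2284 °P
Cal = (6.9·3.2561 + 4·(6.2284−0.1))·1.019·3.55

169.9514 kcal


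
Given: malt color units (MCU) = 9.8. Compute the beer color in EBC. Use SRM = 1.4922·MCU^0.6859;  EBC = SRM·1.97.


SRM = 1.4922·9.8^0.6859 = 7.1402
EBC = 7.1402·1.97

14.0661 EBC


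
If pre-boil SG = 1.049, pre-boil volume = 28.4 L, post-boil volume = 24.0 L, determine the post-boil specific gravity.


SG_post = 1 + (SG_pre − 1)·V_pre/V_post
pts_pre = (1.049 − 1)·1000 = 49.0000
pts_post = 49.0000·28.4/24.0 = 57.9833
SG_post = 1 + 57.9833/1000

1.0580


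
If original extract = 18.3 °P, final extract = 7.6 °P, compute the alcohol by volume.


SG = 259/(259 − P);  ABV = (OG − FG)·131.25
OG = 259/(259 − 18.3) = 1.0760
FG = 259/(259 − 7.6) = 1.0302
ABV = (1.0760 − 1.0302)·131.25

6.0109 % ABV


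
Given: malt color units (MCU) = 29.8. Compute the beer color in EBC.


SRM = 1.4922·MCU^0.6859;  EBC = SRM·1.97
SRM = 1.4922·29.8^0.6859 = 15.3106
EBC = 15.3106·1.97

30.1619 EBC


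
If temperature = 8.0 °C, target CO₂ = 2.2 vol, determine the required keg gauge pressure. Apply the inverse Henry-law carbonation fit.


psi = vols/(0.01821 + 0.09011·e^(−0.04·T)) − 14.695
psi = 2.2/(0.01821 + 0.09011·e^(−0.04·8.0)) − 14.695

11.6072 psi


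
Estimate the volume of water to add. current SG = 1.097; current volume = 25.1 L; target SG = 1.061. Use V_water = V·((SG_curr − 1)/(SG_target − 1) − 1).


V_water = 25.1·((1.097 − 1)/(1.061 − 1) − 1)

14.8131 L


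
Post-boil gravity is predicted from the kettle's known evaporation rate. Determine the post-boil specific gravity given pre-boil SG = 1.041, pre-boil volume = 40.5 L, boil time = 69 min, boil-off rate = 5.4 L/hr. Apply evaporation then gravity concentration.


V_post = V_pre − rate·(t/60);  SG_post = 1 + (SG_pre−1)·V_pre/V_post
V_post = 40.5 − 5.4·(69/60) = 34.2900
SG_post = 1 + (1.041 − 1)·40.5/34.2900

1.0484


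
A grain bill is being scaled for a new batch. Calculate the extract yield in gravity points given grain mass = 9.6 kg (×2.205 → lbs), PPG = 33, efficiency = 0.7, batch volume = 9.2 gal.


points = lbs × PPG × eff / vol
lbs = 9.6 × 2.205 = 21.1680
points = 21.1680 × 33 × 0.7 / 9.2

53.1501 points


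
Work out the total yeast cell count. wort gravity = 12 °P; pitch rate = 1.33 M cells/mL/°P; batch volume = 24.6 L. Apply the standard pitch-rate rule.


cells (billions) = rate · V_L · °P
cells = 1.33 · 24.6 · 12

392.6160 billion cells


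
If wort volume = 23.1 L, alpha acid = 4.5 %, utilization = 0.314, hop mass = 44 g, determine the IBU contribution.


IBU = (α/100)·mass·U·1000 / V
IBU = (4.5/100)·44·0.314·1000 / 23.1

26.9143 IBU


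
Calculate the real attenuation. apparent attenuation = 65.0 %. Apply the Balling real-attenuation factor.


RA = AA · 0.8192
RA = 65.0 · 0.8192

53.2480 %


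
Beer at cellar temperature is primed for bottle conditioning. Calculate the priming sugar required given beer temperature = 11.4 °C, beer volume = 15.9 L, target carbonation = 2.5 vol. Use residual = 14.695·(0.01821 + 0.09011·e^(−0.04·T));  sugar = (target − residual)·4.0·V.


residual = 14.695·(0.01821 + 0.09011·e^(−0.04·11.4)) = 1.1069
sugar = (2.5 − 1.1069)·4.0·15.9

88.6030 g


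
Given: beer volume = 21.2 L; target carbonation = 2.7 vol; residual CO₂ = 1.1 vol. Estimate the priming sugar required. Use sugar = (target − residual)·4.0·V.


sugar = (2.7 − 1.1)·4.0·21.2

135.6800 g


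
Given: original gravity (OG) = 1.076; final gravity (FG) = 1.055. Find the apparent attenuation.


AA = (OG − FG)/(OG − 1) · 100
AA = (1.076 − 1.055)/(1.076 − 1) · 100

27.6316 %


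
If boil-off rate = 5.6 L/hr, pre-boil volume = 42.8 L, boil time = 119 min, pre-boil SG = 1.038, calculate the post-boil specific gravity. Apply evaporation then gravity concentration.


V_post = V_pre − rate·(t/60);  SG_post = 1 + (SG_pre−1)·V_pre/V_post
V_post = 42.8 − 5.6·(119/60) = 31.6933
SG_post = 1 + (1.038 − 1)·42.8/31.6933

1.0513


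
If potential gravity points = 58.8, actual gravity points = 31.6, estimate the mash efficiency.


efficiency = actual / potential × 100
efficiency = 31.6 / 58.8 × 100

53.7415 %


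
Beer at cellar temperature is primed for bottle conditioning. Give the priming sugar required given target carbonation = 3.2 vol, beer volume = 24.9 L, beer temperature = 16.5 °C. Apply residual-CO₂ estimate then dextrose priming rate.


residual = 14.695·(0.01821 + 0.09011·e^(−0.04·T));  sugar = (target − residual)·4.0·V
residual = 14.695·(0.01821 + 0.09011·e^(−0.04·16.5)) = 0.9520
sugar = (3.2 − 0.9520)·4.0·24.9

223.9015 g


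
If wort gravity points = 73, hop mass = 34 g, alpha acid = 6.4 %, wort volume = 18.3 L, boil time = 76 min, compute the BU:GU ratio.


U = 1.65·0.000125^(GP/1000)·(1−e^(−0.04t))/4.15;  IBU = (α/100)·m·U·1000/V;  BU:GU = IBU/GP
U = 1.65·0.000125^(73/1000)·(1−e^(−0.04·76))/4.15 = 0.1964
IBU = (6.4/100)·34·0.1964·1000/18.3 = 23.3577
BU:GU = 23.3577/73

0.3200


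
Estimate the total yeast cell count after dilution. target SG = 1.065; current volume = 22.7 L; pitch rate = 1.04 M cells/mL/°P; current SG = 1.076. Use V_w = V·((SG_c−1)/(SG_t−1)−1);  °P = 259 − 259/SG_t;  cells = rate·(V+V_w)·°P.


V_w = 22.7·((1.076−1)/(1.065−1)−1) = 3.8415
V_final = 22.7 + 3.8415 = 26.5415
°P = 259 − 259/1.065 = 15.8075
cells = 1.04·26.5415·15.8075

436.3379 billion cells


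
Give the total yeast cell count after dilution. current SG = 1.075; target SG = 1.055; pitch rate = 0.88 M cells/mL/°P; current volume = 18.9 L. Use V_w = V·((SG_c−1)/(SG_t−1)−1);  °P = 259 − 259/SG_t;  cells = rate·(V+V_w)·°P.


V_w = 18.9·((1.075−1)/(1.055−1)−1) = 6.8727
V_final = 18.9 + 6.8727 = 25.7727
°P = 259 − 259/1.055 = 13.5024
cells = 0.88·25.7727·13.5024

306.2337 billion cells


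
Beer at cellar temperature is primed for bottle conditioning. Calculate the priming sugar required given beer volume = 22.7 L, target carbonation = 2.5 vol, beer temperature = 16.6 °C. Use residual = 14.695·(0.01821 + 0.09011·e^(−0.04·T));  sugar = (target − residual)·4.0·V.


residual = 14.695·(0.01821 + 0.09011·e^(−0.04·16.6)) = 0.9493
sugar = (2.5 − 0.9493)·4.0·22.7

140.8071 g


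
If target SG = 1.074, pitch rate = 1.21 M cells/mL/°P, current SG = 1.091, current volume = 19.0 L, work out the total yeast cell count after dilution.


V_w = V·((SG_c−1)/(SG_t−1)−1);  °P = 259 − 259/SG_t;  cells = rate·(V+V_w)·°P
V_w = 19.0·((1.091−1)/(1.074−1)−1) = 4.3649
V_final = 19.0 + 4.3649 = 23.3649
°P = 259 − 259/1.074 = 17.8454
cells = 1.21·23.3649·17.8454

504.5170 billion cells


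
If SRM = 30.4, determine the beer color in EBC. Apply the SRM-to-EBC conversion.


EBC = SRM · 1.97
EBC = 30.4 · 1.97

59.8880 EBC


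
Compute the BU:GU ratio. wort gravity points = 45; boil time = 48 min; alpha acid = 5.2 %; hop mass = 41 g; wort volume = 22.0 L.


U = 1.65·0.000125^(GP/1000)·(1−e^(−0.04t))/4.15;  IBU = (α/100)·m·U·1000/V;  BU:GU = IBU/GP
U = 1.65·0.000125^(45/1000)·(1−e^(−0.04·48))/4.15 = 0.2264
IBU = (5.2/100)·41·0.2264·1000/22.0 = 21.9437
BU:GU = 21.9437/45

0.4876


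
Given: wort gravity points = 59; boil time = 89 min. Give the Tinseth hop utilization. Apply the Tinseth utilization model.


U = 1.65·0.000125^(GP/1000) · (1 − e^(−0.04·t))/4.15
bigness = 1.65·0.000125^(59/1000) = 0.9710
boil_factor = (1 − e^(−0.04·89))/4.15 = 0.2341
U = 0.9710 · 0.2341

0.2273


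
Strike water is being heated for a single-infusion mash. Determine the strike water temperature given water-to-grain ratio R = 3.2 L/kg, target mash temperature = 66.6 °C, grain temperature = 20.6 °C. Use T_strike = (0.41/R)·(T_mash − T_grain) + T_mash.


T_strike = (0.41/3.2)·(66.6 − 20.6) + 66.6

72.4937 °C


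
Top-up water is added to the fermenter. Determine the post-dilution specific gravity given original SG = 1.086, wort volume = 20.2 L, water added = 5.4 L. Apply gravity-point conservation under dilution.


SG_new = 1 + (SG_old − 1)·V_old/(V_old + V_water)
pts = (1.086 − 1)·1000·20.2/(20.2 + 5.4) = 67.8594
SG_new = 1 + 67.8594/1000

1.0679


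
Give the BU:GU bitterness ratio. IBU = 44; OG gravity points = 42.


BU:GU = IBU / OG_points
BU:GU = 44 / 42

1.0476


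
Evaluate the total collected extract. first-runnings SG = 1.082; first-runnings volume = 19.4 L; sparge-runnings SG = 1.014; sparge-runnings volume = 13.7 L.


total = Σ (SG_i − 1)·1000·V_i
first = (1.082 − 1)·1000·19.4 = 1590.8000
sparge = (1.014 − 1)·1000·13.7 = 191.8000
total = 1590.8000 + 191.8000

1782.6000 gravity·L


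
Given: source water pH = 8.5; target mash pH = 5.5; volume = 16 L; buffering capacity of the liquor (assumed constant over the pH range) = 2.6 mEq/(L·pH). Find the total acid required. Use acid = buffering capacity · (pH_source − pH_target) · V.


acid = 2.6 · (8.5 − 5.5) · 16

124.8000 mEq


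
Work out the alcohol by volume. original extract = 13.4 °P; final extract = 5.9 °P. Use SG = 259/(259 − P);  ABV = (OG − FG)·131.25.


OG = 259/(259 − 13.4) = 1.0546
FG = 259/(259 − 5.9) = 1.0233
ABV = (1.0546 − 1.0233)·131.25

4.1015 % ABV


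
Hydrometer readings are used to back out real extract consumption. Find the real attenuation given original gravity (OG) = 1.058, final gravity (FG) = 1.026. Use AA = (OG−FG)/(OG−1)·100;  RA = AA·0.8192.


AA = (1.058 − 1.026)/(1.058 − 1)·100 = 55.1724
RA = 55.1724·0.8192

45.1972 %


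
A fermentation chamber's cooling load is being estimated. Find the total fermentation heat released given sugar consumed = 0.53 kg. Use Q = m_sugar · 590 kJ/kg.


Q = 0.53 · 590

312.7000 kJ


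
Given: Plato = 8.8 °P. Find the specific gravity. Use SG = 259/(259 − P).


SG = 259/(259 − 8.8)

1.0352


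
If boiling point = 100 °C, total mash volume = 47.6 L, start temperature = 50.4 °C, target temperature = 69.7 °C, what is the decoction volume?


V_dec = V_total·(T_target − T_start)/(T_boil − T_start)
V_dec = 47.6·(69.7 − 50.4)/(100 − 50.4)

18.5218 L


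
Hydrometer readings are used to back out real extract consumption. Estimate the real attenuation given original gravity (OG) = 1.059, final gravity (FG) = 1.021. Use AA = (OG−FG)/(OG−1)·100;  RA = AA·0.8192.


AA = (1.059 − 1.021)/(1.059 − 1)·100 = 64.4068
RA = 64.4068·0.8192

52.7620 %


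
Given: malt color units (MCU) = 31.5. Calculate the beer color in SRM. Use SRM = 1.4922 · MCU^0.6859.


SRM = 1.4922 · 31.5^0.6859

15.9044 SRM


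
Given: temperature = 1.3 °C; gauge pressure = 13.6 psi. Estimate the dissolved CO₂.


vols = (P + 14.695)·(0.01821 + 0.09011·e^(−0.04·T))
vols = (13.6 + 14.695)·(0.01821 + 0.09011·e^(−0.04·1.3))

2.9357 volumes


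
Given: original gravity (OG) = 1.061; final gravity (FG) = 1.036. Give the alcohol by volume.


ABV = (OG − FG) · 131.25
ABV = (1.061 − 1.036) · 131.25

3.2812 % ABV


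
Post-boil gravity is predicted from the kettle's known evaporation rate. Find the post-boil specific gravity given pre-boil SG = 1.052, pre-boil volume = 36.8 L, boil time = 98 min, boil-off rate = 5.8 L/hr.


V_post = V_pre − rate·(t/60);  SG_post = 1 + (SG_pre−1)·V_pre/V_post
V_post = 36.8 − 5.8·(98/60) = 27.3267
SG_post = 1 + (1.052 − 1)·36.8/27.3267

1.0700


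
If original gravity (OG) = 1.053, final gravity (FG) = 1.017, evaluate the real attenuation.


AA = (OG−FG)/(OG−1)·100;  RA = AA·0.8192
AA = (1.053 − 1.017)/(1.053 − 1)·100 = 67.9245
RA = 67.9245·0.8192

55.6438 %
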